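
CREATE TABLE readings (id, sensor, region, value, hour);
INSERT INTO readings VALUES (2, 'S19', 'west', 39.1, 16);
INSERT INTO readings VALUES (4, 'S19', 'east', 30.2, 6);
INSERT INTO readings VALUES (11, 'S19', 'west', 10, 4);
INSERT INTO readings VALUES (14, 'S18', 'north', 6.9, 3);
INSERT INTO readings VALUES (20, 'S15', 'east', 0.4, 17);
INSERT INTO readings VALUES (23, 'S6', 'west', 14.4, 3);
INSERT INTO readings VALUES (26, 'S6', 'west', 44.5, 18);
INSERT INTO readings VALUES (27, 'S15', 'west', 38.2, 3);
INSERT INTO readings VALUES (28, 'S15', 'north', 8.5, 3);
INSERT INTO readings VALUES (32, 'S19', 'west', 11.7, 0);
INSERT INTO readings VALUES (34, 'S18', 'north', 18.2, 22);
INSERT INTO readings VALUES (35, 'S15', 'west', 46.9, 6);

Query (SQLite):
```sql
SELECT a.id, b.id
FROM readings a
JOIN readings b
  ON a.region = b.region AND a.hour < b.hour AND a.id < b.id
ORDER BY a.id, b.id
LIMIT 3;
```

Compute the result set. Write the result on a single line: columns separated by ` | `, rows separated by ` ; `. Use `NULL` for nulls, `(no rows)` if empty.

2 | 26 ; 4 | 20 ; 11 | 26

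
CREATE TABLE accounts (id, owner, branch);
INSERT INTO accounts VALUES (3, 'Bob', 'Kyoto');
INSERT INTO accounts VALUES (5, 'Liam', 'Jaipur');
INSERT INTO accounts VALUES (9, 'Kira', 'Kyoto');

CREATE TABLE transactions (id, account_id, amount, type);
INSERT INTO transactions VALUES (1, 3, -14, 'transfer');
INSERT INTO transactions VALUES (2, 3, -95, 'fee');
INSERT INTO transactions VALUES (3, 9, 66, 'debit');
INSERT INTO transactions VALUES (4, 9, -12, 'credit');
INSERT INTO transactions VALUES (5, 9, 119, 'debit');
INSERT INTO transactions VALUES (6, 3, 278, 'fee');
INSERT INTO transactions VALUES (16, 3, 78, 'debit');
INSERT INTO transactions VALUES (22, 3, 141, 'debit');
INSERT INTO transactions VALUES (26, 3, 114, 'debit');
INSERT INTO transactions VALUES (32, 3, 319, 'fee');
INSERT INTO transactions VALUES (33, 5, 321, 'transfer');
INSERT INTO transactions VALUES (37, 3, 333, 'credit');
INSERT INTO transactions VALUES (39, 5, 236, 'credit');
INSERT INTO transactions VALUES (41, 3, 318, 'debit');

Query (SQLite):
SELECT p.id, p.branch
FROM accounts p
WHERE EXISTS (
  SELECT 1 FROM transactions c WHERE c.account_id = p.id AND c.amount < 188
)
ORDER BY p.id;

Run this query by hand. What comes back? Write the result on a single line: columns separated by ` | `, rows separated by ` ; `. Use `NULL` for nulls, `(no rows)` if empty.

For each accounts row, check whether any transactions with matching account_id has amount < 188.
Keep rows where that is true.

3 | Kyoto ; 9 | Kyoto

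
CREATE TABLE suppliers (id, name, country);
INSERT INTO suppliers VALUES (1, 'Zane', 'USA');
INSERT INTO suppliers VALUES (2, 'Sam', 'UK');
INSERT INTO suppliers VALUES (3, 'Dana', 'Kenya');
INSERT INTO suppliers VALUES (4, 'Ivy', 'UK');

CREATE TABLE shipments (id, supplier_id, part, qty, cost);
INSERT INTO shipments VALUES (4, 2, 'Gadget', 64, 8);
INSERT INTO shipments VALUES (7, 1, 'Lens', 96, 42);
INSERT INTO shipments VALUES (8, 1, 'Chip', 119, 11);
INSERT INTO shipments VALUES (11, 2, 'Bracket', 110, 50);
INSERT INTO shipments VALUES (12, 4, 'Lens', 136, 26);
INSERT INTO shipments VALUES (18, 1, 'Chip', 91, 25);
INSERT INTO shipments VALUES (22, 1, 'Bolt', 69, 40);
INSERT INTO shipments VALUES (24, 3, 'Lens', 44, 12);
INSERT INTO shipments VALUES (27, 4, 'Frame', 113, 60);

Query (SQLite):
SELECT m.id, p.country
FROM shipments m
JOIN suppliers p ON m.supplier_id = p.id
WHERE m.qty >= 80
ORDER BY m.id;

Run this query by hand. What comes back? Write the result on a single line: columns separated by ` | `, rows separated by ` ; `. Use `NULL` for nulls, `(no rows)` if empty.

7 | USA ; 8 | USA ; 11 | UK ; 12 | UK ; 18 | USA ; 27 | UK

Each shipments row matches the suppliers row where supplier_id = suppliers.id.
Then keep rows with m.qty >= 80.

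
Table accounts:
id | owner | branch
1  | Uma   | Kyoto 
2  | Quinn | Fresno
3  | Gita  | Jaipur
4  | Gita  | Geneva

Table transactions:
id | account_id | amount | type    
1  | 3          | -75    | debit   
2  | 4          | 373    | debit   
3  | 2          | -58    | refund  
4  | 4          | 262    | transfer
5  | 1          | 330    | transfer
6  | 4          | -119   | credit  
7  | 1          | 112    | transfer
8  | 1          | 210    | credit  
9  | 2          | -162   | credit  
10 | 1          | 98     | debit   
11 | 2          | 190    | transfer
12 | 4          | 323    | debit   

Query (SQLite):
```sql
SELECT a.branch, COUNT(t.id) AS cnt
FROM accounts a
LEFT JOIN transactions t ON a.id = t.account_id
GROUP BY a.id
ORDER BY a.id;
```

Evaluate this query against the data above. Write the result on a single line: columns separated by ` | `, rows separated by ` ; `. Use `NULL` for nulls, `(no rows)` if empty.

LEFT JOIN keeps every accounts row; unmatched ones get NULL for transactions columns.
Group by accounts.id and compute COUNT(t.id). COUNT(col) of an all-NULL group is 0.
  1: ids {5, 7, 8, 10} → COUNT(t.id)=4
  2: ids {3, 9, 11} → COUNT(t.id)=3
  3: ids {1} → COUNT(t.id)=1
  4: ids {2, 4, 6, 12} → COUNT(t.id)=4

Kyoto | 4 ; Fresno | 3 ; Jaipur | 1 ; Geneva | 4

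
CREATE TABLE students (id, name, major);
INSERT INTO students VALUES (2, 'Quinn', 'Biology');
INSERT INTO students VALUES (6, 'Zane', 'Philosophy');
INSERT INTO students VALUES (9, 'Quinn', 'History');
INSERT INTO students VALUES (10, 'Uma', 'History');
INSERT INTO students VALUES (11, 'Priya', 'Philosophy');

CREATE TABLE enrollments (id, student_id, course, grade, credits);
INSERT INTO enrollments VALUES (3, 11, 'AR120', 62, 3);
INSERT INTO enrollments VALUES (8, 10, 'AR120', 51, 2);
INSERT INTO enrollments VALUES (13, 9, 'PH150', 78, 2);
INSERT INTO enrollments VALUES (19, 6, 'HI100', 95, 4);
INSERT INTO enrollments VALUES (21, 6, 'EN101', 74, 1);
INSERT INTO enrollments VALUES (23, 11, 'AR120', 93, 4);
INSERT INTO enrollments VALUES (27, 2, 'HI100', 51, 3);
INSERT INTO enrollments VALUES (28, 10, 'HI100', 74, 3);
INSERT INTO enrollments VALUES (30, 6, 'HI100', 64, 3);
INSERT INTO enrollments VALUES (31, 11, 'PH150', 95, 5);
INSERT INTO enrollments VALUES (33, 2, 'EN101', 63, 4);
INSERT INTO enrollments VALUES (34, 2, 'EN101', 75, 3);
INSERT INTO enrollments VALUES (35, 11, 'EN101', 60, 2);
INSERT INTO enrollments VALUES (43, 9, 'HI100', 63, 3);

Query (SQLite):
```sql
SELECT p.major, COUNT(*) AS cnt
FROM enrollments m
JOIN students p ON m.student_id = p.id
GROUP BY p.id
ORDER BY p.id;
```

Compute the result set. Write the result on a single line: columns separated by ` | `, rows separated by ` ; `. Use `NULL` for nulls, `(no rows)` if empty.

Biology | 3 ; Philosophy | 3 ; History | 2 ; History | 2 ; Philosophy | 4

Join each enrollments row to its students via student_id.
Group joined rows by students.id; compute COUNT(*) per group.
  2: ids {27, 33, 34} → COUNT(*)=3
  6: ids {19, 21, 30} → COUNT(*)=3
  9: ids {13, 43} → COUNT(*)=2
  10: ids {8, 28} → COUNT(*)=2
  11: ids {3, 23, 31, 35} → COUNT(*)=4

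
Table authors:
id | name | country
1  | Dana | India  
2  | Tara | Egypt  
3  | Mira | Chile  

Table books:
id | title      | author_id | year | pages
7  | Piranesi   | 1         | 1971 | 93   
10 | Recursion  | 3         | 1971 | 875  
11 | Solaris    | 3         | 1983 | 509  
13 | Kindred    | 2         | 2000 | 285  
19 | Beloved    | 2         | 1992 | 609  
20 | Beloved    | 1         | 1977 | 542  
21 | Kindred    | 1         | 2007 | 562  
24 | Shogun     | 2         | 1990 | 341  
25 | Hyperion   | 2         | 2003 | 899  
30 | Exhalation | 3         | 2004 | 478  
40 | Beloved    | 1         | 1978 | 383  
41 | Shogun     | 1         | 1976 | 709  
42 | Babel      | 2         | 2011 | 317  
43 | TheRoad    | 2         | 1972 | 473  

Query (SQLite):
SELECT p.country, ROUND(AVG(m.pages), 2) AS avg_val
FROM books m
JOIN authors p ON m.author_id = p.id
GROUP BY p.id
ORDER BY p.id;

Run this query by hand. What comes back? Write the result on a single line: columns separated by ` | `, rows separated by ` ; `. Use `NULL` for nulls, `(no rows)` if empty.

India | 457.8 ; Egypt | 487.33 ; Chile | 620.67

Join each books row to its authors via author_id.
Group joined rows by authors.id; compute ROUND(AVG(m.pages), 2) per group.
  1: ids {7, 20, 21, 40, 41} → ROUND(AVG(m.pages), 2)=457.8
  2: ids {13, 19, 24, 25, 42, 43} → ROUND(AVG(m.pages), 2)=487.33
  3: ids {10, 11, 30} → ROUND(AVG(m.pages), 2)=620.67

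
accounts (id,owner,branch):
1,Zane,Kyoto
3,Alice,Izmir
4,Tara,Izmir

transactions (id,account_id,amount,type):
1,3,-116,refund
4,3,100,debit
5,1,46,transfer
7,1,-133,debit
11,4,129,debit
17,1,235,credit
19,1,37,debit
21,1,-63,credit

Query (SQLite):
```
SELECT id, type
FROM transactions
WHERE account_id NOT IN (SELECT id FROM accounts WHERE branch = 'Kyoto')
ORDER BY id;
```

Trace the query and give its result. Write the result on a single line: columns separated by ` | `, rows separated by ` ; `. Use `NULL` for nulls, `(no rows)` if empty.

1 | refund ; 4 | debit ; 11 | debit

Inner query: accounts.id where branch = 'Kyoto'.
Outer: keep transactions rows whose account_id is not in that set.
Inner query → {1}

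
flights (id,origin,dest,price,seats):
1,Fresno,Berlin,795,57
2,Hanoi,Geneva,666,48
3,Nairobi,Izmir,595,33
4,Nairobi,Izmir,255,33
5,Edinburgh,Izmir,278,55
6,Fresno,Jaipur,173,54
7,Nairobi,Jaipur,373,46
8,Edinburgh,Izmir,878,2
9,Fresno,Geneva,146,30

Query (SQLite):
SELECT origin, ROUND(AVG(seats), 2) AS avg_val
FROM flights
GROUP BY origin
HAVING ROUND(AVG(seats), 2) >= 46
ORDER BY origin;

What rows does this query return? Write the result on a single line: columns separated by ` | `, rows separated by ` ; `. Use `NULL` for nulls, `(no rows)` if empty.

Fresno | 47 ; Hanoi | 48

Partition flights by origin; compute ROUND(AVG(seats), 2) within each group.
HAVING: keep groups where ROUND(AVG(seats), 2) >= 46.
  Edinburgh: ids {5, 8} → ROUND(AVG(seats), 2)=28.5
  Fresno: ids {1, 6, 9} → ROUND(AVG(seats), 2)=47
  Hanoi: ids {2} → ROUND(AVG(seats), 2)=48
  Nairobi: ids {3, 4, 7} → ROUND(AVG(seats), 2)=37.33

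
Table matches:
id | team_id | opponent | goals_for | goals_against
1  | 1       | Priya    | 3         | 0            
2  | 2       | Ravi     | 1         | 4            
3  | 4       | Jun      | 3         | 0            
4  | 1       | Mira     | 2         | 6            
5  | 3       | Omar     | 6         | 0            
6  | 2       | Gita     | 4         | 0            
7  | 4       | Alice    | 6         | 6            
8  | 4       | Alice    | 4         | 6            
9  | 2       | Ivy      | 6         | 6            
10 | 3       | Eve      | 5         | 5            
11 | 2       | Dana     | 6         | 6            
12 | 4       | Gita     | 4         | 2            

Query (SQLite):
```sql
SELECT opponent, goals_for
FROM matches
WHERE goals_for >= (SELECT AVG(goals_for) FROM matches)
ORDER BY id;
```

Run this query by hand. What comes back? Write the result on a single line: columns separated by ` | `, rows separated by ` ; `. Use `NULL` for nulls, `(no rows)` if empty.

Scalar subquery: AVG(goals_for) over all matches rows = 4.166667 (≈; comparison uses full precision).
Keep rows where goals_for >= that value.

Omar | 6 ; Alice | 6 ; Ivy | 6 ; Eve | 5 ; Dana | 6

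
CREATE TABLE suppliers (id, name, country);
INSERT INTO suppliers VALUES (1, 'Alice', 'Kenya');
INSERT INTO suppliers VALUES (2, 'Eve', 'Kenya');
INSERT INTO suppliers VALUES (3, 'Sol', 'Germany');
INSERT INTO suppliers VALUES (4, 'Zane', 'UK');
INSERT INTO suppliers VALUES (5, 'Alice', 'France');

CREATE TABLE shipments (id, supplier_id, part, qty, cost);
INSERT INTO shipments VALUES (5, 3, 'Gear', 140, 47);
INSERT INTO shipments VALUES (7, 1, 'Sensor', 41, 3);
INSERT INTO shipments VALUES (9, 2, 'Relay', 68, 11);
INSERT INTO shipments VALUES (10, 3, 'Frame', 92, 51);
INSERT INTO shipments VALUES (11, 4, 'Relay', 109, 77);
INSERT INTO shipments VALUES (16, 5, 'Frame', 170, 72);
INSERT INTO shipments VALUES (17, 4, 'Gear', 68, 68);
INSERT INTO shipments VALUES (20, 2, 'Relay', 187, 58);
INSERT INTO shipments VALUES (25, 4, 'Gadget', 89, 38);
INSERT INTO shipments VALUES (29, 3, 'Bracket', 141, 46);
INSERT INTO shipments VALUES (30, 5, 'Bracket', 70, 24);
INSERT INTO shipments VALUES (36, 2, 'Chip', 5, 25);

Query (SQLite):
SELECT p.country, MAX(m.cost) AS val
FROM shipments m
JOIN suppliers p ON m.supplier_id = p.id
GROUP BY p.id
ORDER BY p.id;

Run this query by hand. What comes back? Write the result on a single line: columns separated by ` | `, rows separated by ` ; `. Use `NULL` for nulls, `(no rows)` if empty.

Kenya | 3 ; Kenya | 58 ; Germany | 51 ; UK | 77 ; France | 72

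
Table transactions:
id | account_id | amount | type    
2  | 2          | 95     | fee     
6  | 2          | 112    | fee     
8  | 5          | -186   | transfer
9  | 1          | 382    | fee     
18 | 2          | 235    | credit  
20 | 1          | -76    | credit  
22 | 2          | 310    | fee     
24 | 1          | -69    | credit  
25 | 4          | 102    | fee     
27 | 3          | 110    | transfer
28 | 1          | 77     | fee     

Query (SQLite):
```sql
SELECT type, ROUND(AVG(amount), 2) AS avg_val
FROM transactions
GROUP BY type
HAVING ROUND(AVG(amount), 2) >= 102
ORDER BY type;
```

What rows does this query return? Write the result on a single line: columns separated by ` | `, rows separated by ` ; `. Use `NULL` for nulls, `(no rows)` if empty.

fee | 179.67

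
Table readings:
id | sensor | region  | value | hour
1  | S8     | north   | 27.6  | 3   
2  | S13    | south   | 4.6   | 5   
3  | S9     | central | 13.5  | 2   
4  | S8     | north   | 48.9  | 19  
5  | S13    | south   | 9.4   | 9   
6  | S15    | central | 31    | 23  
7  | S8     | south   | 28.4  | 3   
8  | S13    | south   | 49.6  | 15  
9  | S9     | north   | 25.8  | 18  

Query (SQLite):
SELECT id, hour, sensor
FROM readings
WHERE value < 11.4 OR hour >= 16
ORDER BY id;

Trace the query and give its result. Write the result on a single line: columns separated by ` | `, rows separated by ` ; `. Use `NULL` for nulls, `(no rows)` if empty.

2 | 5 | S13 ; 4 | 19 | S8 ; 5 | 9 | S13 ; 6 | 23 | S15 ; 9 | 18 | S9

value < 11.4: ids {2, 5}
hour >= 16: ids {4, 6, 9}
Combine with OR.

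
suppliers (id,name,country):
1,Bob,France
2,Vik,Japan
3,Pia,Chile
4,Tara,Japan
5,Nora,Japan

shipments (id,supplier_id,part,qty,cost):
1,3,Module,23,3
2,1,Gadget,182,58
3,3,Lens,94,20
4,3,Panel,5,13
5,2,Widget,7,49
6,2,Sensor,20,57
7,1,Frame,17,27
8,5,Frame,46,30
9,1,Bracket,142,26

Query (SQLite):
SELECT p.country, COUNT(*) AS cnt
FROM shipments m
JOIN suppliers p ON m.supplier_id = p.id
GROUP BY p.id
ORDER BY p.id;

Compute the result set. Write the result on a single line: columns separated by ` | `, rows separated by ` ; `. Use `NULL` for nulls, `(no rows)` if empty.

France | 3 ; Japan | 2 ; Chile | 3 ; Japan | 1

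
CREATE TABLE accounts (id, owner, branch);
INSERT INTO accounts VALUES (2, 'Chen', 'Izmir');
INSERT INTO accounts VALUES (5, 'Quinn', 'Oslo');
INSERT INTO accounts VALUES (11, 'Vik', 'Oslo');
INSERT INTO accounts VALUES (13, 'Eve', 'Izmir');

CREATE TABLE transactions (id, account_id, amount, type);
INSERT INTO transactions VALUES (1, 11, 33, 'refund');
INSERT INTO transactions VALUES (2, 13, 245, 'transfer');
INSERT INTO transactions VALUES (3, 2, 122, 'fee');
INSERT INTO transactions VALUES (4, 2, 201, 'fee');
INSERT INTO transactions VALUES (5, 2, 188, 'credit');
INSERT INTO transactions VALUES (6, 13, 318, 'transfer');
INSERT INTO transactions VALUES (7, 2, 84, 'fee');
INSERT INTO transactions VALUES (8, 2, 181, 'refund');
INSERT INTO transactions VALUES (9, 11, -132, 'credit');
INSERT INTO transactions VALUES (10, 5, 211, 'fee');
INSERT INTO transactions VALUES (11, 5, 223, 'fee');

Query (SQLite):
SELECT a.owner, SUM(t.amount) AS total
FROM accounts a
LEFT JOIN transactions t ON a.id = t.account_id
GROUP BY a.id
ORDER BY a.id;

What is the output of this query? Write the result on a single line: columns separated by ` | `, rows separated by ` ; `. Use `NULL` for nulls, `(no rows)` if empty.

LEFT JOIN keeps every accounts row; unmatched ones get NULL for transactions columns.
Group by accounts.id and compute SUM(t.amount). SUM over an all-NULL group is NULL.
  2: ids {3, 4, 5, 7, 8} → SUM(t.amount)=776
  5: ids {10, 11} → SUM(t.amount)=434
  11: ids {1, 9} → SUM(t.amount)=-99
  13: ids {2, 6} → SUM(t.amount)=563

Chen | 776 ; Quinn | 434 ; Vik | -99 ; Eve | 563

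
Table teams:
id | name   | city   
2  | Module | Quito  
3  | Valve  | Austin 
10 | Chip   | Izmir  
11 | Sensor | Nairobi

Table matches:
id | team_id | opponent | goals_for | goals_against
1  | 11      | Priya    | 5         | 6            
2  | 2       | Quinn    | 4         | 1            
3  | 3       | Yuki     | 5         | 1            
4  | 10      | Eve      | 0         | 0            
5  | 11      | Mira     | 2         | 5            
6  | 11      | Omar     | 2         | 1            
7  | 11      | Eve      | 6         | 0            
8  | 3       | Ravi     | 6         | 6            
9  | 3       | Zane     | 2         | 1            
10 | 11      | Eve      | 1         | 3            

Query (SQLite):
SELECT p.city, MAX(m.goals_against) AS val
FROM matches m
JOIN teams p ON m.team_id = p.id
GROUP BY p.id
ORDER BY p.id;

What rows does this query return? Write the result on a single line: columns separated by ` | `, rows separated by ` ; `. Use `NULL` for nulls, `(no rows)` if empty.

Join each matches row to its teams via team_id.
Group joined rows by teams.id; compute MAX(m.goals_against) per group.
  2: ids {2} → MAX(m.goals_against)=1
  3: ids {3, 8, 9} → MAX(m.goals_against)=6
  10: ids {4} → MAX(m.goals_against)=0
  11: ids {1, 5, 6, 7, 10} → MAX(m.goals_against)=6

Quito | 1 ; Austin | 6 ; Izmir | 0 ; Nairobi | 6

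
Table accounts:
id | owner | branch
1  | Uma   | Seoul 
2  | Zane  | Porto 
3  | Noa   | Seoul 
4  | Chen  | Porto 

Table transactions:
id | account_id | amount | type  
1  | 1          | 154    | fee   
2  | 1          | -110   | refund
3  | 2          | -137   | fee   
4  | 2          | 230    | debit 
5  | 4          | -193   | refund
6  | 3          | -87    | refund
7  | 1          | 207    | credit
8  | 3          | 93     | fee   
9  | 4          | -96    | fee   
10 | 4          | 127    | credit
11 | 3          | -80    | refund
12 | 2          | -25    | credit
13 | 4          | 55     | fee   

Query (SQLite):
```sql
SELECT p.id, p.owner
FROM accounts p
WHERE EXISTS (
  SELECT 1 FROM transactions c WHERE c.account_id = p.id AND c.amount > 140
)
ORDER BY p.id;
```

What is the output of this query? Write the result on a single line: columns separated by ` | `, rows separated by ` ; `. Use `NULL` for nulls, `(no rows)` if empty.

For each accounts row, check whether any transactions with matching account_id has amount > 140.
Keep rows where that is true.

1 | Uma ; 2 | Zane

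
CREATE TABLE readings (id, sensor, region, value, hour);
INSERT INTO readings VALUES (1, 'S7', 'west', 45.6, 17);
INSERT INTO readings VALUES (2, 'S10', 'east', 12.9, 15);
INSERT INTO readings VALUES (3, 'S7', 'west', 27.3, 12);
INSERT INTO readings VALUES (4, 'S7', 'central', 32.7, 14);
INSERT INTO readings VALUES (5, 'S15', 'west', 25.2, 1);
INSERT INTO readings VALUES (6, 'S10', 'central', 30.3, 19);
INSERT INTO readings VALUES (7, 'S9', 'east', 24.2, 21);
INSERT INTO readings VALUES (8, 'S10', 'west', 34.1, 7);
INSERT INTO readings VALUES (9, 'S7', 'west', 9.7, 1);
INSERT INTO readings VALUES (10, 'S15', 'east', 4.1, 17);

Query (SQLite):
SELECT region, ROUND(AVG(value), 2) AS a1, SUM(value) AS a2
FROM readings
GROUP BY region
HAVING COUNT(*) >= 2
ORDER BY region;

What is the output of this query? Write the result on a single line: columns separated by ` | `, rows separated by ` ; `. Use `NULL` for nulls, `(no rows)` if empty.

Group readings by region.
Per group compute: ROUND(AVG(value), 2), SUM(value).
HAVING: drop groups with fewer than 2 rows.
  central: ids {4, 6} → ROUND(AVG(value), 2)=31.5, SUM(value)=63
  east: ids {2, 7, 10} → ROUND(AVG(value), 2)=13.73, SUM(value)=41.2
  west: ids {1, 3, 5, 8, 9} → ROUND(AVG(value), 2)=28.38, SUM(value)=141.9

central | 31.5 | 63 ; east | 13.73 | 41.2 ; west | 28.38 | 141.9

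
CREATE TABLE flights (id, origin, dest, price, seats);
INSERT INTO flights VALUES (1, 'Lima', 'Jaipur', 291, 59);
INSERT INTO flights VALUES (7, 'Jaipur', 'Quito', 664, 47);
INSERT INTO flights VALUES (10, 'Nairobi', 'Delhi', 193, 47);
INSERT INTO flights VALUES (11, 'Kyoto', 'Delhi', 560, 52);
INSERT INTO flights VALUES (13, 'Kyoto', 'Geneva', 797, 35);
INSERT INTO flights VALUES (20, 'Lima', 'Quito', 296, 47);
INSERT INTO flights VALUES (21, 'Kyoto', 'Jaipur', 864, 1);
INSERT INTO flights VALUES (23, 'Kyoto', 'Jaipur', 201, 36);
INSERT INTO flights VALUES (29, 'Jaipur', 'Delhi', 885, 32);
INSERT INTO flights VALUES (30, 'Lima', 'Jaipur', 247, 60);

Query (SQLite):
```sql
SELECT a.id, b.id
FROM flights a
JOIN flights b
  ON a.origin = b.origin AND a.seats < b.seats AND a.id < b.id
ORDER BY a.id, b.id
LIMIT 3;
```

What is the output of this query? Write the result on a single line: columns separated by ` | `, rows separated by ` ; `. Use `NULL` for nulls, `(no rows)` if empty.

Pairs (a,b) with same origin, a.seats < b.seats, a.id < b.id.
origin groups: Jaipur:{7,29} Kyoto:{11,13,21,23} Lima:{1,20,30} Nairobi:{10}
Ordered by (a.id, b.id); first 3.

1 | 30 ; 13 | 23 ; 20 | 30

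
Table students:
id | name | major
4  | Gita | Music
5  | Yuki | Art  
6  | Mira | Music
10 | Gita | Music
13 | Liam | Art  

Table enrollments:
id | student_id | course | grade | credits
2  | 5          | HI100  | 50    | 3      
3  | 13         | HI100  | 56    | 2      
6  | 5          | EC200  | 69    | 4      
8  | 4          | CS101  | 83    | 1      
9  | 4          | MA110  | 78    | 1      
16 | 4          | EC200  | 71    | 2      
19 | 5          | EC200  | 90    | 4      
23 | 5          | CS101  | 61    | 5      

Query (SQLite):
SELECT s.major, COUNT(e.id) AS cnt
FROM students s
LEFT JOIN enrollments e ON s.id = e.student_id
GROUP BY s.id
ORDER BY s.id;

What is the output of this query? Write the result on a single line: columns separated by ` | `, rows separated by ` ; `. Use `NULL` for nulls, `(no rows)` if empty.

Music | 3 ; Art | 4 ; Music | 0 ; Music | 0 ; Art | 1

LEFT JOIN keeps every students row; unmatched ones get NULL for enrollments columns.
Group by students.id and compute COUNT(e.id). COUNT(col) of an all-NULL group is 0.
  4: ids {8, 9, 16} → COUNT(e.id)=3
  5: ids {2, 6, 19, 23} → COUNT(e.id)=4
  6: ids {—} → COUNT(e.id)=0
  10: ids {—} → COUNT(e.id)=0
  13: ids {3} → COUNT(e.id)=1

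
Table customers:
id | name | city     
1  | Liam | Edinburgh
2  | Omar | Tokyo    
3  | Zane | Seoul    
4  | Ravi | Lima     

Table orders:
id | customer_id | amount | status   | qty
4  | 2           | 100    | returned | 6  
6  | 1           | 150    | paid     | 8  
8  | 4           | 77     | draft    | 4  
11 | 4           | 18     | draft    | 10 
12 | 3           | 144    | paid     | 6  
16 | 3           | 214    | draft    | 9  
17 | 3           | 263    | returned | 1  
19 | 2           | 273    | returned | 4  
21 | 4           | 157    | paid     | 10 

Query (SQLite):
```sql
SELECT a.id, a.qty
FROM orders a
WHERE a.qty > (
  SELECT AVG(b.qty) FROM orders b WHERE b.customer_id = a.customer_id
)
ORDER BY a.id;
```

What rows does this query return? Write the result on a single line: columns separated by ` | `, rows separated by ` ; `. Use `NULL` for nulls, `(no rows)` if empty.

4 | 6 ; 11 | 10 ; 12 | 6 ; 16 | 9 ; 21 | 10

For each orders row a, compute AVG(qty) over rows sharing a.customer_id.
Keep row a if a.qty > that per-group AVG.
  customer_id=1: AVG(qty) = 8.0
  customer_id=2: AVG(qty) = 5.0
  customer_id=3: AVG(qty) = 5.333333
  customer_id=4: AVG(qty) = 8.0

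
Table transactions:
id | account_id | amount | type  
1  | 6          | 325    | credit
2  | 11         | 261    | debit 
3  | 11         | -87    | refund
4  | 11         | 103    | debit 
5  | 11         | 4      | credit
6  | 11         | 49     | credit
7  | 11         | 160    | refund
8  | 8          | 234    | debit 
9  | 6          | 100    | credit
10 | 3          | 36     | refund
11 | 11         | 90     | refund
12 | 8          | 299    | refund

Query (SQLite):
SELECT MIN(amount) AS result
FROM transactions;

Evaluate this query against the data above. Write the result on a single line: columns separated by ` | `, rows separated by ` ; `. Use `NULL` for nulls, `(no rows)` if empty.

-87

All amount values: [325, 261, -87, 103, 4, 49, 160, 234, 100, 36, 90, 299].
MIN of non-NULL values = -87.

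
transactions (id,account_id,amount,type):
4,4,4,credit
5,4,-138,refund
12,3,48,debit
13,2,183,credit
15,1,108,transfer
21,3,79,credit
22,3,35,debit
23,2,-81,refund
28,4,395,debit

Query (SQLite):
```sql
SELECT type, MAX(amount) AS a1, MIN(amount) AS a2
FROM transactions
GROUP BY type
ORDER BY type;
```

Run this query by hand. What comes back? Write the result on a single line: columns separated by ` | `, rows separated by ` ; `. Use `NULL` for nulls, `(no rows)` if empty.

credit | 183 | 4 ; debit | 395 | 35 ; refund | -81 | -138 ; transfer | 108 | 108

Group transactions by type.
Per group compute: MAX(amount), MIN(amount).
  credit: ids {4, 13, 21} → MAX(amount)=183, MIN(amount)=4
  debit: ids {12, 22, 28} → MAX(amount)=395, MIN(amount)=35
  refund: ids {5, 23} → MAX(amount)=-81, MIN(amount)=-138
  transfer: ids {15} → MAX(amount)=108, MIN(amount)=108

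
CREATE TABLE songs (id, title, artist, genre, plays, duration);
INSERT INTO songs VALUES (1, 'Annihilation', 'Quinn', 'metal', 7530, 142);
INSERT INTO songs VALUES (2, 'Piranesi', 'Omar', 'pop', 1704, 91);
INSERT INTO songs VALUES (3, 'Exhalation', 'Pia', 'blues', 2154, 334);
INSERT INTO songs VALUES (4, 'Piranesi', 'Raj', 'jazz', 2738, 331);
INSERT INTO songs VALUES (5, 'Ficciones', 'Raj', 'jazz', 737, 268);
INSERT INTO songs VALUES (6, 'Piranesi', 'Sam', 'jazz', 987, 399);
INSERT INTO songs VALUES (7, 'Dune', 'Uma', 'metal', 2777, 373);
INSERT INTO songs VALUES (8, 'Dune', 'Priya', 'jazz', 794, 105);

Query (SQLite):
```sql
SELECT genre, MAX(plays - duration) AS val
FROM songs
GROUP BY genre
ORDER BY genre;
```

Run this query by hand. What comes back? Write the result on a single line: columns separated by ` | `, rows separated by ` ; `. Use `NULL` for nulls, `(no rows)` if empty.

blues | 1820 ; jazz | 2407 ; metal | 7388 ; pop | 1613

For each row compute plays - duration.
Group by genre; take MAX of the expression per group.
  blues: ids {3} → MAX(plays - duration)=1820
  jazz: ids {4, 5, 6, 8} → MAX(plays - duration)=2407
  metal: ids {1, 7} → MAX(plays - duration)=7388
  pop: ids {2} → MAX(plays - duration)=1613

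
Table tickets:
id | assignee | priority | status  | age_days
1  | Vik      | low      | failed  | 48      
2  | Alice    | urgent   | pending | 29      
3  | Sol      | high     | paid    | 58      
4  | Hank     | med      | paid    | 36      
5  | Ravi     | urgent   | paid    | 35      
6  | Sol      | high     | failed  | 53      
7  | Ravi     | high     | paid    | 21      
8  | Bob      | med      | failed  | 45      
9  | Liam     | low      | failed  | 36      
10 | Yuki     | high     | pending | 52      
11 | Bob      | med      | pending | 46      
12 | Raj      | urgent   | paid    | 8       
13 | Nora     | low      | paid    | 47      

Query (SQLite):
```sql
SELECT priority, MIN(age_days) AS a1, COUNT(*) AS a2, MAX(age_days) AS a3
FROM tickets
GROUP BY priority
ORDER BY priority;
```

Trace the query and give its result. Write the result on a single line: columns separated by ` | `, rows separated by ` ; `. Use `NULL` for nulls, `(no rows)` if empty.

high | 21 | 4 | 58 ; low | 36 | 3 | 48 ; med | 36 | 3 | 46 ; urgent | 8 | 3 | 35

Group tickets by priority.
Per group compute: MIN(age_days), COUNT(*), MAX(age_days).
  high: ids {3, 6, 7, 10} → MIN(age_days)=21, COUNT(*)=4, MAX(age_days)=58
  low: ids {1, 9, 13} → MIN(age_days)=36, COUNT(*)=3, MAX(age_days)=48
  med: ids {4, 8, 11} → MIN(age_days)=36, COUNT(*)=3, MAX(age_days)=46
  urgent: ids {2, 5, 12} → MIN(age_days)=8, COUNT(*)=3, MAX(age_days)=35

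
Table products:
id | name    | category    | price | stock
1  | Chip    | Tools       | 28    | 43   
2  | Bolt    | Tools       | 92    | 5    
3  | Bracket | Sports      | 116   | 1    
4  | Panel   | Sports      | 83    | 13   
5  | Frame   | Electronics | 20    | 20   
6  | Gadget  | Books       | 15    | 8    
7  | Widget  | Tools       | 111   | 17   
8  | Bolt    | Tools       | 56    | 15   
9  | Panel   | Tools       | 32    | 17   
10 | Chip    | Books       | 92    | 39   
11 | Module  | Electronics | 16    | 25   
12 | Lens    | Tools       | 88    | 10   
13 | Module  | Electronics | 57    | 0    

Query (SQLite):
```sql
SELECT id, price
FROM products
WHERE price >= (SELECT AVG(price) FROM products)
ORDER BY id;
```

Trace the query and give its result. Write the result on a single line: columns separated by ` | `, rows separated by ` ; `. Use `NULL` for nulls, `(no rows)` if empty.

2 | 92 ; 3 | 116 ; 4 | 83 ; 7 | 111 ; 10 | 92 ; 12 | 88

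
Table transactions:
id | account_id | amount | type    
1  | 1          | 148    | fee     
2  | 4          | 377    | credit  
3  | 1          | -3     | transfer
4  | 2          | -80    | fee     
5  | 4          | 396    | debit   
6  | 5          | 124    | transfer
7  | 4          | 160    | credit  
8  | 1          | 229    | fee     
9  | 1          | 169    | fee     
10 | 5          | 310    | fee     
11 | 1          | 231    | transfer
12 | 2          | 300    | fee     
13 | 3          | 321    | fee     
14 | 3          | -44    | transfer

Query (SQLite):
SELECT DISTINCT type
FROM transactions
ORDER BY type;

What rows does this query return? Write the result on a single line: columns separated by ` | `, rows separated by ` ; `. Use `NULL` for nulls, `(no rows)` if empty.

credit ; debit ; fee ; transfer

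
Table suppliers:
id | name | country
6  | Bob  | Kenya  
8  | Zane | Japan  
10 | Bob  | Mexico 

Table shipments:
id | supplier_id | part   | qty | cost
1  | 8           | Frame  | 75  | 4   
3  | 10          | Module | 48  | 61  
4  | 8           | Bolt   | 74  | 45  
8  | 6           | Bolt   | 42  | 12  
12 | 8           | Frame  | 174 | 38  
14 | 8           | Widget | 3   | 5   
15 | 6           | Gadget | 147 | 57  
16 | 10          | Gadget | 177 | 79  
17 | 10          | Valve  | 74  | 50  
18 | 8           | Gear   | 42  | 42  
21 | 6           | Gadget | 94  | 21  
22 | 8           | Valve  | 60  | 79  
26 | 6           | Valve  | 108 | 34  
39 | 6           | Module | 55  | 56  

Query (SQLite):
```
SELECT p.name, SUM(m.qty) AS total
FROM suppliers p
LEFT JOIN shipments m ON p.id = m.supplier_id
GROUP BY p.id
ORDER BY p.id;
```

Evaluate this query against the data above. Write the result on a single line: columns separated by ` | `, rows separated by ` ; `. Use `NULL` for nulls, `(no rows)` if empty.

LEFT JOIN keeps every suppliers row; unmatched ones get NULL for shipments columns.
Group by suppliers.id and compute SUM(m.qty). SUM over an all-NULL group is NULL.
  6: ids {8, 15, 21, 26, 39} → SUM(m.qty)=446
  8: ids {1, 4, 12, 14, 18, 22} → SUM(m.qty)=428
  10: ids {3, 16, 17} → SUM(m.qty)=299

Bob | 446 ; Zane | 428 ; Bob | 299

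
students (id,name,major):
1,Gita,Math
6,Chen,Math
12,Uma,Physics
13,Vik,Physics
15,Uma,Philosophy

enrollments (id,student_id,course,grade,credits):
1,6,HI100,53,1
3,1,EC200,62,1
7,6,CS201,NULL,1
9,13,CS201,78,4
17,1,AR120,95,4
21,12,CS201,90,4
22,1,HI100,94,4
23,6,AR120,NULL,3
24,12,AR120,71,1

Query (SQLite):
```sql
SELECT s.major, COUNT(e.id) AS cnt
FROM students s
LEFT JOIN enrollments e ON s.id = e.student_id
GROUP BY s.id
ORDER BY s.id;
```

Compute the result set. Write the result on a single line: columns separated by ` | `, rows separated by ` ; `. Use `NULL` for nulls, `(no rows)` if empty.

Math | 3 ; Math | 3 ; Physics | 2 ; Physics | 1 ; Philosophy | 0

LEFT JOIN keeps every students row; unmatched ones get NULL for enrollments columns.
Group by students.id and compute COUNT(e.id). COUNT(col) of an all-NULL group is 0.
  1: ids {3, 17, 22} → COUNT(e.id)=3
  6: ids {1, 7, 23} → COUNT(e.id)=3
  12: ids {21, 24} → COUNT(e.id)=2
  13: ids {9} → COUNT(e.id)=1
  15: ids {—} → COUNT(e.id)=0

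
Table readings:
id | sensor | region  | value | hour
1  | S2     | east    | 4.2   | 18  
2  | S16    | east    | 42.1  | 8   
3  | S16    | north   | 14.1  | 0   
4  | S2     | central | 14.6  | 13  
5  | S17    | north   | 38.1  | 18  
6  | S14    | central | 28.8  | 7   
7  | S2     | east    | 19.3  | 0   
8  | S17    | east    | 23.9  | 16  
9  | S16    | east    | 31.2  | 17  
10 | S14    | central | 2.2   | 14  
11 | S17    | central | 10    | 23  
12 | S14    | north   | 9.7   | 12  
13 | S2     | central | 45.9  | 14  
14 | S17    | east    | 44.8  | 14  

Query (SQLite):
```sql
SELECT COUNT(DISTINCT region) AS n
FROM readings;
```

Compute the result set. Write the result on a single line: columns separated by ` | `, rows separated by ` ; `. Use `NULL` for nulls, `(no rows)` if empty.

3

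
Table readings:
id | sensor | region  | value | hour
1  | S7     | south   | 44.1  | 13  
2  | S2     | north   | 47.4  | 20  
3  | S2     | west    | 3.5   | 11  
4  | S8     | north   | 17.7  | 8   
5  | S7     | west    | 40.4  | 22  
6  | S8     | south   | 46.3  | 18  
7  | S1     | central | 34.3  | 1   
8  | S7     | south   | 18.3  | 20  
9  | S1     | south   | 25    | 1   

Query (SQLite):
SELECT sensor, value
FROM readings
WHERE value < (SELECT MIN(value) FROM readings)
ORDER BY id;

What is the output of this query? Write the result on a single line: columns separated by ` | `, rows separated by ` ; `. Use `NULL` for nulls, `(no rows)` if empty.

(no rows)

Scalar subquery: MIN(value) over all readings rows = 3.5.
Keep rows where value < that value.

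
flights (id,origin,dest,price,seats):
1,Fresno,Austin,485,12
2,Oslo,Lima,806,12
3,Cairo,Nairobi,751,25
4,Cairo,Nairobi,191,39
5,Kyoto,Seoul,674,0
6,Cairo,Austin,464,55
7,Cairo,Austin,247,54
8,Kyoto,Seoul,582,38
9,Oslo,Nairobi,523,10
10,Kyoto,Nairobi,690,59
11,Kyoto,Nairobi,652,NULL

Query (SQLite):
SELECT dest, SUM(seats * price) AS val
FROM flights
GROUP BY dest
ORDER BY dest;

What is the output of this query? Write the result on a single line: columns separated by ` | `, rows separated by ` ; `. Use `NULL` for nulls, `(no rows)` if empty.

Austin | 44678 ; Lima | 9672 ; Nairobi | 72164 ; Seoul | 22116

For each row compute seats * price.
Group by dest; take SUM of the expression per group.
  Austin: ids {1, 6, 7} → SUM(seats * price)=44678
  Lima: ids {2} → SUM(seats * price)=9672
  Nairobi: ids {3, 4, 9, 10, 11} → SUM(seats * price)=72164
  Seoul: ids {5, 8} → SUM(seats * price)=22116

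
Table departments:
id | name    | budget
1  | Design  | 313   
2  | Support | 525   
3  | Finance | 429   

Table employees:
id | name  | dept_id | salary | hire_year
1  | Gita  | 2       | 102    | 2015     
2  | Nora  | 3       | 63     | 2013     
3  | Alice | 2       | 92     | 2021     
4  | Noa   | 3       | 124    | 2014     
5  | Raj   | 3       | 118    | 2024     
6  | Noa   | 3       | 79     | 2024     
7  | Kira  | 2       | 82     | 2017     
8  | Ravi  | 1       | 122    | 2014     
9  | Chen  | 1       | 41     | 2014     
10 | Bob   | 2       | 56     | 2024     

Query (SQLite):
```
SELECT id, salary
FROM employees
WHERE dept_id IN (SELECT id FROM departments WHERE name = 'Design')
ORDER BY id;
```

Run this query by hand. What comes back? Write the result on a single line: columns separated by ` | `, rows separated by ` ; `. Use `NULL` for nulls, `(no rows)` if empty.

8 | 122 ; 9 | 41

Inner query: departments.id where name = 'Design'.
Outer: keep employees rows whose dept_id is in that set.
Inner query → {1}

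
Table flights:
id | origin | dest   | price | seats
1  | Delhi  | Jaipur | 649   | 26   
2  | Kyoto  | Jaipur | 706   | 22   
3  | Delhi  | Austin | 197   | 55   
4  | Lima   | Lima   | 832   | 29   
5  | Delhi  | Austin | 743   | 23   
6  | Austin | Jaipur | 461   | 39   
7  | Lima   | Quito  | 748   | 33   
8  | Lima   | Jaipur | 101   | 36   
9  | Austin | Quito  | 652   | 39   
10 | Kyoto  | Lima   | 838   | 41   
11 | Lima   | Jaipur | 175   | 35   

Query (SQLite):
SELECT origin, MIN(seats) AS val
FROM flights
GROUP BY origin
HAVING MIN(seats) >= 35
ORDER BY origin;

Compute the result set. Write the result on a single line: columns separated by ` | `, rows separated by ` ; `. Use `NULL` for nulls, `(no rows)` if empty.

Austin | 39

Partition flights by origin; compute MIN(seats) within each group.
HAVING: keep groups where MIN(seats) >= 35.
  Austin: ids {6, 9} → MIN(seats)=39
  Delhi: ids {1, 3, 5} → MIN(seats)=23
  Kyoto: ids {2, 10} → MIN(seats)=22
  Lima: ids {4, 7, 8, 11} → MIN(seats)=29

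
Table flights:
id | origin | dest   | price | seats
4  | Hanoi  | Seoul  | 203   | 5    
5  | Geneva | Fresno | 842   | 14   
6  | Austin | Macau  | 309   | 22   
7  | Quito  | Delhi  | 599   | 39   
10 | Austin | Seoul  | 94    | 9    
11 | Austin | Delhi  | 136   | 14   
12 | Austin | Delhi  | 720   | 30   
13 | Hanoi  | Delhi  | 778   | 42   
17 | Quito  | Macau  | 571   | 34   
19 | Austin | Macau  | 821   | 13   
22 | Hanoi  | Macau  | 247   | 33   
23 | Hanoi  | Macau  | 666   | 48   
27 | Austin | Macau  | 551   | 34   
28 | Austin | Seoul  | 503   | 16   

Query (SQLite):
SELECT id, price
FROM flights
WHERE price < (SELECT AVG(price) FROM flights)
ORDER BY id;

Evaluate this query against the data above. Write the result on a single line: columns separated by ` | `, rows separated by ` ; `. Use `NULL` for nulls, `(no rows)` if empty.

Scalar subquery: AVG(price) over all flights rows = 502.857143 (≈; comparison uses full precision).
Keep rows where price < that value.

4 | 203 ; 6 | 309 ; 10 | 94 ; 11 | 136 ; 22 | 247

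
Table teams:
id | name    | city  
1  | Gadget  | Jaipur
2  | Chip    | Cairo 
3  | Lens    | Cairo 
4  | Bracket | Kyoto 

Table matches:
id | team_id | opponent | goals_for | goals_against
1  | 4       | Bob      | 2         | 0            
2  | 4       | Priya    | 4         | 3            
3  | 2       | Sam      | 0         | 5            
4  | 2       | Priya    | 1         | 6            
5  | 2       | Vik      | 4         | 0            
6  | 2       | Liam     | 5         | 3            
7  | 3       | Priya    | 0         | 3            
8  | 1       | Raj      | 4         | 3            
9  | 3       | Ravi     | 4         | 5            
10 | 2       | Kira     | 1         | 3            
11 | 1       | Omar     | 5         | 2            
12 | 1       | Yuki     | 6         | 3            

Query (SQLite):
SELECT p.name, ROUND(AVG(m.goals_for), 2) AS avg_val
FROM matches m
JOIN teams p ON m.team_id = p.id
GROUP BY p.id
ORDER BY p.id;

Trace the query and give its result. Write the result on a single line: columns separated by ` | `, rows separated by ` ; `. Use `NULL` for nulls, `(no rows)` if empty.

Gadget | 5 ; Chip | 2.2 ; Lens | 2 ; Bracket | 3

Join each matches row to its teams via team_id.
Group joined rows by teams.id; compute ROUND(AVG(m.goals_for), 2) per group.
  1: ids {8, 11, 12} → ROUND(AVG(m.goals_for), 2)=5
  2: ids {3, 4, 5, 6, 10} → ROUND(AVG(m.goals_for), 2)=2.2
  3: ids {7, 9} → ROUND(AVG(m.goals_for), 2)=2
  4: ids {1, 2} → ROUND(AVG(m.goals_for), 2)=3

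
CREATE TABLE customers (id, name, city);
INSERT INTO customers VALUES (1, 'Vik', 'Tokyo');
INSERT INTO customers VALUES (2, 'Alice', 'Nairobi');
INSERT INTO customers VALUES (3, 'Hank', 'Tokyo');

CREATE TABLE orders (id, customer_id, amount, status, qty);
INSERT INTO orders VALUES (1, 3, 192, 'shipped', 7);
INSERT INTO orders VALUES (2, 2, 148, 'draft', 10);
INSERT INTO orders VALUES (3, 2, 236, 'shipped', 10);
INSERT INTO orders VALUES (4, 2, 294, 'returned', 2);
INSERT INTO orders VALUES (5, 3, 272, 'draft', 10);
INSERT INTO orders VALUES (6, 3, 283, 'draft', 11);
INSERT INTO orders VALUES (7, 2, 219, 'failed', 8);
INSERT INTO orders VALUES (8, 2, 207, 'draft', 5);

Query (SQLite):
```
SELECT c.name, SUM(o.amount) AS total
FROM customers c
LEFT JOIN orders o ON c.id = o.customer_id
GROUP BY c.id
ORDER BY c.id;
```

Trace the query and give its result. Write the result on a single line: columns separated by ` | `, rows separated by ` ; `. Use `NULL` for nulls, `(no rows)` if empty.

Vik | NULL ; Alice | 1104 ; Hank | 747

LEFT JOIN keeps every customers row; unmatched ones get NULL for orders columns.
Group by customers.id and compute SUM(o.amount). SUM over an all-NULL group is NULL.
  1: ids {—} → SUM(o.amount)=NULL
  2: ids {2, 3, 4, 7, 8} → SUM(o.amount)=1104
  3: ids {1, 5, 6} → SUM(o.amount)=747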